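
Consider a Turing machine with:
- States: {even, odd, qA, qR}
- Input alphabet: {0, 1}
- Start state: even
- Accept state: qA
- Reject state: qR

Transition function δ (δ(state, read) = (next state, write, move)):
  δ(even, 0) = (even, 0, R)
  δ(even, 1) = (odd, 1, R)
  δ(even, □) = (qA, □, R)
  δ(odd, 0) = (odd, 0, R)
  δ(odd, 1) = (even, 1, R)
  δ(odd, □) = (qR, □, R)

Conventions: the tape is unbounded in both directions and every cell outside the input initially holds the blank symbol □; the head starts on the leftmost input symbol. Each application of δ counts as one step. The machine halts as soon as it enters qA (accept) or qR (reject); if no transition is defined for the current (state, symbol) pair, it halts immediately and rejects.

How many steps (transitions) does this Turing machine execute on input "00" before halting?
Step 0: [even]00 (head at position 0)
Step 1: δ(even, 0) = (even, 0, R)  ⊢  0[even]0 (head at position 1)
Step 2: δ(even, 0) = (even, 0, R)  ⊢  00[even]□ (head at position 2)
Step 3: δ(even, □) = (qA, □, R)  ⊢  00□[qA]□ (head at position 3)
The machine is in qA, so it halts and accepts.
Number of transitions executed: 3.

Final answer: 3 steps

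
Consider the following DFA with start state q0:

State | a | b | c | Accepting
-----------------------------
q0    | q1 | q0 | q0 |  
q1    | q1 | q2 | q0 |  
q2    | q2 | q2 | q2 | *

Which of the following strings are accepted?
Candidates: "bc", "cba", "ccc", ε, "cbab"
"bc": q0 → q0 → q0; q0 is not accepting → rejected
"cba": q0 → q0 → q0 → q1; q1 is not accepting → rejected
"ccc": q0 → q0 → q0 → q0; q0 is not accepting → rejected
ε: q0; q0 is not accepting → rejected
"cbab": q0 → q0 → q0 → q1 → q2; q2 is accepting → accepted

Final answer: "cbab"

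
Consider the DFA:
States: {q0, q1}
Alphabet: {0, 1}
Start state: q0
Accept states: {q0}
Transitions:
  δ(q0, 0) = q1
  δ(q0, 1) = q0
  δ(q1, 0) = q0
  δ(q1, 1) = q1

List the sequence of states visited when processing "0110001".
Starting at q0
Read '0': q0 -> q1
Read '1': q1 -> q1
Read '1': q1 -> q1
Read '0': q1 -> q0
Read '0': q0 -> q1
Read '0': q1 -> q0
Read '1': q0 -> q0

Final answer: q0 -> q1 -> q1 -> q1 -> q0 -> q1 -> q0 -> q0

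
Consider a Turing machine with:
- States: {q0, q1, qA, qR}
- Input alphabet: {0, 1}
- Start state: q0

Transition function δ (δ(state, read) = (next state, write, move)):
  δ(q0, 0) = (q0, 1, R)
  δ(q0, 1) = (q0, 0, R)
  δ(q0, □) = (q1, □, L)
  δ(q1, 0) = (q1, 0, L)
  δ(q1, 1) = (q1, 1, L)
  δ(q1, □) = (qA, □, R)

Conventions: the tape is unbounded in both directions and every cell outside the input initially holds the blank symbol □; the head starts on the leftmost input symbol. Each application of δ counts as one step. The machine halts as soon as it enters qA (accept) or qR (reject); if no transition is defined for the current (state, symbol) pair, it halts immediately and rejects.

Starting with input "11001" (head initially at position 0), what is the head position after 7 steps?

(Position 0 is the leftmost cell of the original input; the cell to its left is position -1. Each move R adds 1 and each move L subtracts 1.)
Step 0: [q0]11001 (head at position 0)
Step 1: δ(q0, 1) = (q0, 0, R)  ⊢  0[q0]1001 (head at position 1)
Step 2: δ(q0, 1) = (q0, 0, R)  ⊢  00[q0]001 (head at position 2)
Step 3: δ(q0, 0) = (q0, 1, R)  ⊢  001[q0]01 (head at position 3)
Step 4: δ(q0, 0) = (q0, 1, R)  ⊢  0011[q0]1 (head at position 4)
Step 5: δ(q0, 1) = (q0, 0, R)  ⊢  00110[q0]□ (head at position 5)
Step 6: δ(q0, □) = (q1, □, L)  ⊢  0011[q1]0□ (head at position 4)
Step 7: δ(q1, 0) = (q1, 0, L)  ⊢  001[q1]10□ (head at position 3)
Head position after 7 steps: 3

Final answer: Position 3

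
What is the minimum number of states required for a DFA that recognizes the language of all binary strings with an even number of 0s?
Language: binary strings with an even number of 0s
Lower bound (Myhill–Nerode): the prefixes ε, 0 are pairwise distinguishable:
  ε vs 0: suffix ε distinguishes them (ε has zero 0s (accepted), 0 has one 0 (rejected))
So any DFA needs at least 2 states.
Upper bound: a DFA with 2 states exists (one state per class above).
Minimum states: 2

Final answer: 2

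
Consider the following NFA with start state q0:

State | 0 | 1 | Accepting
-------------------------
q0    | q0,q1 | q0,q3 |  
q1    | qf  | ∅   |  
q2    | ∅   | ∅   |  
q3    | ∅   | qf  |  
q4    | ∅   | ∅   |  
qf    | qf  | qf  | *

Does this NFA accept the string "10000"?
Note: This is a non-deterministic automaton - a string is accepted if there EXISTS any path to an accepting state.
Track the set of states the NFA could be in: start {q0}
Read '1': {q0} → {q0, q3}
Read '0': {q0, q3} → {q0, q1}
Read '0': {q0, q1} → {q0, q1, qf}
Read '0': {q0, q1, qf} → {q0, q1, qf}
Read '0': {q0, q1, qf} → {q0, q1, qf}
Final set {q0, q1, qf} contains accepting state(s) {qf} → accepted.

Final answer: Yes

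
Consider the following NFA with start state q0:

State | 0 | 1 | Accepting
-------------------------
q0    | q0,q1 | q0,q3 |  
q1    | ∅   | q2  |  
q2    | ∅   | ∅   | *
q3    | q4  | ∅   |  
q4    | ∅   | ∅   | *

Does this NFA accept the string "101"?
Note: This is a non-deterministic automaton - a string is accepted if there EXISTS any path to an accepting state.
Track the set of states the NFA could be in: start {q0}
Read '1': {q0} → {q0, q3}
Read '0': {q0, q3} → {q0, q1, q4}
Read '1': {q0, q1, q4} → {q0, q2, q3}
Final set {q0, q2, q3} contains accepting state(s) {q2} → accepted.

Final answer: Yes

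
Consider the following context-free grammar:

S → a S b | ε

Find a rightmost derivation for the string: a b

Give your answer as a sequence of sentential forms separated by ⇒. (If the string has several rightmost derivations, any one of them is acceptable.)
Start with S.
Step 1: the rightmost non-terminal is S; apply S → a S b:  a S b
Step 2: the rightmost non-terminal is S; apply S → ε:  a b

Final answer: S ⇒ a S b ⇒ a b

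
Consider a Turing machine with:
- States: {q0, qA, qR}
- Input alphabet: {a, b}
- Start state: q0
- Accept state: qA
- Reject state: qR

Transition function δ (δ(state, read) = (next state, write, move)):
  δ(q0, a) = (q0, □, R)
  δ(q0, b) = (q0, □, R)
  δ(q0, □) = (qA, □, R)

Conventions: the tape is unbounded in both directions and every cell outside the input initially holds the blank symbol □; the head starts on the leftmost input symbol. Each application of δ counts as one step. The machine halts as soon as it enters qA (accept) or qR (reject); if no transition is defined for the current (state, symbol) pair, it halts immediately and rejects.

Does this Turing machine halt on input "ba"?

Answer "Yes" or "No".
Step 0: [q0]ba (head at position 0)
Step 1: δ(q0, b) = (q0, □, R)  ⊢  □[q0]a (head at position 1)
Step 2: δ(q0, a) = (q0, □, R)  ⊢  □□[q0]□ (head at position 2)
Step 3: δ(q0, □) = (qA, □, R)  ⊢  □□□[qA]□ (head at position 3)
The machine is in qA, so it halts and accepts.
It halts after 3 steps.

Final answer: Yes - halts after 3 steps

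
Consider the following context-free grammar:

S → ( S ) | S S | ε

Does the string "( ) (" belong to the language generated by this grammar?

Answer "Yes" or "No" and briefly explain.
Each production adds parentheses only in matched pairs (S → ( S )) or none at all, so every derived string has equally many '(' and ')'. The string ( ) ( has two '(' and one ')', so it cannot be derived.

Final answer: No - no valid derivation exists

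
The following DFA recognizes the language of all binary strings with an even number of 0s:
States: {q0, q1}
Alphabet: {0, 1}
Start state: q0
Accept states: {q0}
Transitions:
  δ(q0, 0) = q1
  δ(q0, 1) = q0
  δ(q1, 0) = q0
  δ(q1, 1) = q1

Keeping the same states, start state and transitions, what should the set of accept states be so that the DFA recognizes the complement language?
The DFA is complete (every state has a transition on every symbol), so the complement
is recognized by the same DFA with accepting and non-accepting states swapped.
Original accept states: {q0}
Complement accept states = All states - Original accept states
= {q0, q1} - {q0}
= {q1}
Complement language: strings with an ODD number of 0s

Final answer: {q1}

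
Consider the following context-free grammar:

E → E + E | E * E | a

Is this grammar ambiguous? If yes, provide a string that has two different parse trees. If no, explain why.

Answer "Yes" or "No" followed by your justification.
Two different leftmost derivations of a + a * a:
  (1) E ⇒ E + E ⇒ a + E ⇒ a + E * E ⇒ a + a * E ⇒ a + a * a   (tree groups a + (a * a))
  (2) E ⇒ E * E ⇒ E + E * E ⇒ a + E * E ⇒ a + a * E ⇒ a + a * a   (tree groups (a + a) * a)
Two distinct leftmost derivations = two distinct parse trees, so the grammar is ambiguous.

Final answer: Yes - the string 'a + a * a' has two distinct leftmost derivations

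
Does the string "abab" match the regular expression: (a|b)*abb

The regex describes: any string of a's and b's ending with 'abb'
No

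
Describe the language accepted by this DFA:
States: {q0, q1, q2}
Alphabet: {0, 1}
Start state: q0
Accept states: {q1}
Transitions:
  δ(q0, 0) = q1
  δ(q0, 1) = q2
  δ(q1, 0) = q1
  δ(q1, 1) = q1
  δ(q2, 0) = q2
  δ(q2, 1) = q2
Analyzing the DFA structure:
Start state: q0
Accept states: {q1}
Interpreting what each state remembers (checking against the transitions):
  q0: nothing has been read yet
  q1: the first symbol was 0
  q2: the first symbol was 1 (trap state)
  δ(q0, 0): in q0 (nothing has been read yet), after reading 0 we have: the first symbol was 0 → q1
  δ(q0, 1): in q0 (nothing has been read yet), after reading 1 we have: the first symbol was 1 (trap state) → q2
  δ(q1, 0): in q1 (the first symbol was 0), after reading 0 we have: the first symbol was 0 → q1
  δ(q1, 1): in q1 (the first symbol was 0), after reading 1 we have: the first symbol was 0 → q1
  δ(q2, 0): in q2 (the first symbol was 1 (trap state)), after reading 0 we have: the first symbol was 1 (trap state) → q2
  δ(q2, 1): in q2 (the first symbol was 1 (trap state)), after reading 1 we have: the first symbol was 1 (trap state) → q2
A string is accepted iff it ends in {q1}, i.e. the first symbol was 0.
Language: All binary strings starting with 0

Final answer: All binary strings starting with 0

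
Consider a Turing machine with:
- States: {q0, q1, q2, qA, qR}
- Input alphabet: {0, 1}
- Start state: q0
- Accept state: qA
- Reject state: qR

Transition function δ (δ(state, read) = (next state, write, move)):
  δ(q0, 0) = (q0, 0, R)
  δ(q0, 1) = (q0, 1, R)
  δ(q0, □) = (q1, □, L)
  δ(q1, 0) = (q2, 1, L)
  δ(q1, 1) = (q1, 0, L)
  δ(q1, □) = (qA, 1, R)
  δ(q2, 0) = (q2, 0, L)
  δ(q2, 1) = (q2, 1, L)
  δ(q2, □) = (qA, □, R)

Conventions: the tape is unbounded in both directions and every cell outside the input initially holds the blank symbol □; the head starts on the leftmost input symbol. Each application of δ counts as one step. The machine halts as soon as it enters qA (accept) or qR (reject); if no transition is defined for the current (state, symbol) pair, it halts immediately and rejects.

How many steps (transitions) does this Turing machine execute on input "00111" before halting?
Step 0: [q0]00111 (head at position 0)
Step 1: δ(q0, 0) = (q0, 0, R)  ⊢  0[q0]0111 (head at position 1)
Step 2: δ(q0, 0) = (q0, 0, R)  ⊢  00[q0]111 (head at position 2)
Step 3: δ(q0, 1) = (q0, 1, R)  ⊢  001[q0]11 (head at position 3)
Step 4: δ(q0, 1) = (q0, 1, R)  ⊢  0011[q0]1 (head at position 4)
Step 5: δ(q0, 1) = (q0, 1, R)  ⊢  00111[q0]□ (head at position 5)
Step 6: δ(q0, □) = (q1, □, L)  ⊢  0011[q1]1□ (head at position 4)
Step 7: δ(q1, 1) = (q1, 0, L)  ⊢  001[q1]10□ (head at position 3)
Step 8: δ(q1, 1) = (q1, 0, L)  ⊢  00[q1]100□ (head at position 2)
Step 9: δ(q1, 1) = (q1, 0, L)  ⊢  0[q1]0000□ (head at position 1)
Step 10: δ(q1, 0) = (q2, 1, L)  ⊢  [q2]01000□ (head at position 0)
Step 11: δ(q2, 0) = (q2, 0, L)  ⊢  [q2]□01000□ (head at position -1)
Step 12: δ(q2, □) = (qA, □, R)  ⊢  □[qA]01000□ (head at position 0)
The machine is in qA, so it halts and accepts.
Number of transitions executed: 12.

Final answer: 12 steps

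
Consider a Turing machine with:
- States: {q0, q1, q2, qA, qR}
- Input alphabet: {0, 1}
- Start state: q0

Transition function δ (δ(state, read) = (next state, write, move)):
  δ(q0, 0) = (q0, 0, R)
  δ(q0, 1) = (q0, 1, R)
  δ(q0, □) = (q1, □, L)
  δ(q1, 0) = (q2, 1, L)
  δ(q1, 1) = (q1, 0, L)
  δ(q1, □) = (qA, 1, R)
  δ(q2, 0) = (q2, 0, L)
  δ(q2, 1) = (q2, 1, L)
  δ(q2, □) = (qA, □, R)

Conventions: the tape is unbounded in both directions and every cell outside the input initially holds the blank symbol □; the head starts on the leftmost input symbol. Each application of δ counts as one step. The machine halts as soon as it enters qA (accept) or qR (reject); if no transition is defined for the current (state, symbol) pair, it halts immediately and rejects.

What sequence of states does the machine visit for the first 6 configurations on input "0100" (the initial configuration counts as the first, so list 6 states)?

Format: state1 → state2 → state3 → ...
Step 0: [q0]0100 (head at position 0)
Step 1: δ(q0, 0) = (q0, 0, R)  ⊢  0[q0]100 (head at position 1)
Step 2: δ(q0, 1) = (q0, 1, R)  ⊢  01[q0]00 (head at position 2)
Step 3: δ(q0, 0) = (q0, 0, R)  ⊢  010[q0]0 (head at position 3)
Step 4: δ(q0, 0) = (q0, 0, R)  ⊢  0100[q0]□ (head at position 4)
Step 5: δ(q0, □) = (q1, □, L)  ⊢  010[q1]0□ (head at position 3)
Reading off the states of these 6 configurations: q0 → q0 → q0 → q0 → q0 → q1

Final answer: q0 → q0 → q0 → q0 → q0 → q1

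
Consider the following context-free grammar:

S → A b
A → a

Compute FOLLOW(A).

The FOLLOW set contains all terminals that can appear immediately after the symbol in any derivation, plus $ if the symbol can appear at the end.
A occurs only in S → A b, where it is immediately followed by the terminal b. So FOLLOW(A) = {b}.

Final answer: {b}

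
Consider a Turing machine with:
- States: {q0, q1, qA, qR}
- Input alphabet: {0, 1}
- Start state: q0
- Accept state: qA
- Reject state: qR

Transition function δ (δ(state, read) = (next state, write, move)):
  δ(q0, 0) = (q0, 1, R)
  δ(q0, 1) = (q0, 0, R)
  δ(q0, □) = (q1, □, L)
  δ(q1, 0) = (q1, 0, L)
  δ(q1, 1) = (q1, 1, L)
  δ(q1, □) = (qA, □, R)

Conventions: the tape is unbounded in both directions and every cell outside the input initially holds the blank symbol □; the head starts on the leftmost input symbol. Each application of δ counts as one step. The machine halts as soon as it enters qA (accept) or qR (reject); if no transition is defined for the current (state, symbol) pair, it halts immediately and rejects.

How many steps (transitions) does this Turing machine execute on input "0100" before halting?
Step 0: [q0]0100 (head at position 0)
Step 1: δ(q0, 0) = (q0, 1, R)  ⊢  1[q0]100 (head at position 1)
Step 2: δ(q0, 1) = (q0, 0, R)  ⊢  10[q0]00 (head at position 2)
Step 3: δ(q0, 0) = (q0, 1, R)  ⊢  101[q0]0 (head at position 3)
Step 4: δ(q0, 0) = (q0, 1, R)  ⊢  1011[q0]□ (head at position 4)
Step 5: δ(q0, □) = (q1, □, L)  ⊢  101[q1]1□ (head at position 3)
Step 6: δ(q1, 1) = (q1, 1, L)  ⊢  10[q1]11□ (head at position 2)
Step 7: δ(q1, 1) = (q1, 1, L)  ⊢  1[q1]011□ (head at position 1)
Step 8: δ(q1, 0) = (q1, 0, L)  ⊢  [q1]1011□ (head at position 0)
Step 9: δ(q1, 1) = (q1, 1, L)  ⊢  [q1]□1011□ (head at position -1)
Step 10: δ(q1, □) = (qA, □, R)  ⊢  □[qA]1011□ (head at position 0)
The machine is in qA, so it halts and accepts.
Number of transitions executed: 10.

Final answer: 10 steps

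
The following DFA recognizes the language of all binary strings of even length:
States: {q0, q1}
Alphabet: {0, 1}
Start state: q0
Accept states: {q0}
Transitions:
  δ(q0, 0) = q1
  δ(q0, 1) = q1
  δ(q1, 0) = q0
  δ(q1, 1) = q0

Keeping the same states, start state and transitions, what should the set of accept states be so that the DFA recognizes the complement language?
The DFA is complete (every state has a transition on every symbol), so the complement
is recognized by the same DFA with accepting and non-accepting states swapped.
Original accept states: {q0}
Complement accept states = All states - Original accept states
= {q0, q1} - {q0}
= {q1}
Complement language: strings of ODD length

Final answer: {q1}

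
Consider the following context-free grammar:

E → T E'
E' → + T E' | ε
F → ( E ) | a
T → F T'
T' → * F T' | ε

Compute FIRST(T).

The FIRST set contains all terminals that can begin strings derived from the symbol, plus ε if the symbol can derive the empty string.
FIRST(F): F → ( E ) contributes '(' and F → a contributes 'a', so FIRST(F) = {(, a}. F is not nullable.
FIRST(T): T → F T' begins with F, and F is not nullable, so FIRST(T) = FIRST(F) = {(, a}.

Final answer: {(, a}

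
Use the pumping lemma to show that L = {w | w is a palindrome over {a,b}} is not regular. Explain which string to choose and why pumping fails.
Language: L = {w | w is a palindrome over {a,b}} (strings that read the same forwards and backwards)
Step 1: Assume for contradiction that L is regular, with pumping length p.
Step 2: Choose s = a^p b a^p. Then s ∈ L (it reads the same forwards and backwards) and |s| ≥ p.
Step 3: Consider any decomposition s = xyz with |xy| ≤ p and |y| > 0. Since |xy| ≤ p and the first p symbols of s are all a's, y = a^k for some k with 1 ≤ k ≤ p.
Step 4: Pumping up (i = 2): xy²z = a^(p+k) b a^p. Its reverse is a^p b a^(p+k) ≠ a^(p+k) b a^p (the single b is no longer in the middle), so xy²z is not a palindrome and xy²z ∉ L.
This contradicts the pumping lemma, so L is not regular.

Final answer: Choose s = a^p b a^p. Since |xy| ≤ p, y = a^k with k ≥ 1. Then xy²z = a^(p+k) b a^p is not a palindrome, so ∉ L.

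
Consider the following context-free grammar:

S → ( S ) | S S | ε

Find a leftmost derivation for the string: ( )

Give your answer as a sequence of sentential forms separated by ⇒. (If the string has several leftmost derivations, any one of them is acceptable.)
Start with S.
Step 1: the leftmost non-terminal is S; apply S → ( S ):  ( S )
Step 2: the leftmost non-terminal is S; apply S → ε:  ( )

Final answer: S ⇒ ( S ) ⇒ ( )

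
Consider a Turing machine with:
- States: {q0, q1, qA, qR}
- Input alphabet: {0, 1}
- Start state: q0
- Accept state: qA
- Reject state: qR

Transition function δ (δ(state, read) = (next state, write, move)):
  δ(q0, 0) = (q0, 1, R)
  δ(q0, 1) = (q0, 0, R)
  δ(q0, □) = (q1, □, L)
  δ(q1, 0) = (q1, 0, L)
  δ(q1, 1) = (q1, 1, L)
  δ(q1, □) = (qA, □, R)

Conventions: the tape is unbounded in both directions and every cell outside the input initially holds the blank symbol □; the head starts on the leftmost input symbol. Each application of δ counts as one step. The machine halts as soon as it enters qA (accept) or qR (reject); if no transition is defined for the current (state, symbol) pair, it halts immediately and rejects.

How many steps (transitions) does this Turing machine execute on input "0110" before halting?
Step 0: [q0]0110 (head at position 0)
Step 1: δ(q0, 0) = (q0, 1, R)  ⊢  1[q0]110 (head at position 1)
Step 2: δ(q0, 1) = (q0, 0, R)  ⊢  10[q0]10 (head at position 2)
Step 3: δ(q0, 1) = (q0, 0, R)  ⊢  100[q0]0 (head at position 3)
Step 4: δ(q0, 0) = (q0, 1, R)  ⊢  1001[q0]□ (head at position 4)
Step 5: δ(q0, □) = (q1, □, L)  ⊢  100[q1]1□ (head at position 3)
Step 6: δ(q1, 1) = (q1, 1, L)  ⊢  10[q1]01□ (head at position 2)
Step 7: δ(q1, 0) = (q1, 0, L)  ⊢  1[q1]001□ (head at position 1)
Step 8: δ(q1, 0) = (q1, 0, L)  ⊢  [q1]1001□ (head at position 0)
Step 9: δ(q1, 1) = (q1, 1, L)  ⊢  [q1]□1001□ (head at position -1)
Step 10: δ(q1, □) = (qA, □, R)  ⊢  □[qA]1001□ (head at position 0)
The machine is in qA, so it halts and accepts.
Number of transitions executed: 10.

Final answer: 10 steps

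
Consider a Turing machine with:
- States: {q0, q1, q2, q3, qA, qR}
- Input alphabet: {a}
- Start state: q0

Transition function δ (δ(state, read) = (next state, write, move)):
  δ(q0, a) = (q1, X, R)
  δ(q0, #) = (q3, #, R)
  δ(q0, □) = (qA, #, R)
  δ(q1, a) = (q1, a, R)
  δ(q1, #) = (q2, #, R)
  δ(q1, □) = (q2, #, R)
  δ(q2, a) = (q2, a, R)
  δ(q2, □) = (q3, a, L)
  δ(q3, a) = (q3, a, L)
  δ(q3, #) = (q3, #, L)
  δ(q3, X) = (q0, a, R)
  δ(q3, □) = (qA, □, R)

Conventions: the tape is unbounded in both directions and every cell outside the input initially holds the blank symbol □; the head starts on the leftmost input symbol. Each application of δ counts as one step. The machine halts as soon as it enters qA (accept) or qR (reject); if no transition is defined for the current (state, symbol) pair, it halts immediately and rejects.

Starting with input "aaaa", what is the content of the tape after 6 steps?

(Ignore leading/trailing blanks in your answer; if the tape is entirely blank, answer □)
Step 0: [q0]aaaa (head at position 0)
Step 1: δ(q0, a) = (q1, X, R)  ⊢  X[q1]aaa (head at position 1)
Step 2: δ(q1, a) = (q1, a, R)  ⊢  Xa[q1]aa (head at position 2)
Step 3: δ(q1, a) = (q1, a, R)  ⊢  Xaa[q1]a (head at position 3)
Step 4: δ(q1, a) = (q1, a, R)  ⊢  Xaaa[q1]□ (head at position 4)
Step 5: δ(q1, □) = (q2, #, R)  ⊢  Xaaa#[q2]□ (head at position 5)
Step 6: δ(q2, □) = (q3, a, L)  ⊢  Xaaa[q3]#a (head at position 4)
Tape after 6 steps (ignoring surrounding blanks): Xaaa#a

Final answer: Tape: Xaaa#a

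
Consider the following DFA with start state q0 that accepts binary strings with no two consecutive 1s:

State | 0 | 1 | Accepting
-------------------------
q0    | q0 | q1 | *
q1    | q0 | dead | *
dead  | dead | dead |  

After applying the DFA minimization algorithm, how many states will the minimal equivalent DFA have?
All 3 states are reachable from q0, so none can be removed as unreachable.
Table-filling: first mark every (accepting, non-accepting) pair as distinguishable (accepting: {q0, q1}; non-accepting: {dead}).
Round 1: (q0, q1) on '1' go to q1 and dead, already distinguishable → mark.
Every pair of states is distinguishable, so the DFA is already minimal.
Equivalence classes: {q0}, {q1}, {dead} → 3 states.

Final answer: 3 states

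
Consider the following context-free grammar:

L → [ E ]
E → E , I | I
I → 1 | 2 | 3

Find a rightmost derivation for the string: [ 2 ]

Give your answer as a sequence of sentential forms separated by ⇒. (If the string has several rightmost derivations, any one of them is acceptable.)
Start with L.
Step 1: the rightmost non-terminal is L; apply L → [ E ]:  [ E ]
Step 2: the rightmost non-terminal is E; apply E → I:  [ I ]
Step 3: the rightmost non-terminal is I; apply I → 2:  [ 2 ]

Final answer: L ⇒ [ E ] ⇒ [ I ] ⇒ [ 2 ]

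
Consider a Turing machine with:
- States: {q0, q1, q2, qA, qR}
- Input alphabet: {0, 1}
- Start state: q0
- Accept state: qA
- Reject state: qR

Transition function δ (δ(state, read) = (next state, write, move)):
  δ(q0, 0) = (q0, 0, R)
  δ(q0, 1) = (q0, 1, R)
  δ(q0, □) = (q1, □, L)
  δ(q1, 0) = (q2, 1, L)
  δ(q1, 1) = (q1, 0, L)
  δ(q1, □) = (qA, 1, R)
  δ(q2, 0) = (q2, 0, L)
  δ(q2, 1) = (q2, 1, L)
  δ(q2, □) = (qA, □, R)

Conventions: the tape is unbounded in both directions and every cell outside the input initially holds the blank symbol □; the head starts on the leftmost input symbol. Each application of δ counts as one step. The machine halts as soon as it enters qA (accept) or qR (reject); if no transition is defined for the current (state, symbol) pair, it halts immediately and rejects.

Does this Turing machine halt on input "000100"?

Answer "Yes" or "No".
Step 0: [q0]000100 (head at position 0)
Step 1: δ(q0, 0) = (q0, 0, R)  ⊢  0[q0]00100 (head at position 1)
Step 2: δ(q0, 0) = (q0, 0, R)  ⊢  00[q0]0100 (head at position 2)
Step 3: δ(q0, 0) = (q0, 0, R)  ⊢  000[q0]100 (head at position 3)
Step 4: δ(q0, 1) = (q0, 1, R)  ⊢  0001[q0]00 (head at position 4)
Step 5: δ(q0, 0) = (q0, 0, R)  ⊢  00010[q0]0 (head at position 5)
Step 6: δ(q0, 0) = (q0, 0, R)  ⊢  000100[q0]□ (head at position 6)
Step 7: δ(q0, □) = (q1, □, L)  ⊢  00010[q1]0□ (head at position 5)
Step 8: δ(q1, 0) = (q2, 1, L)  ⊢  0001[q2]01□ (head at position 4)
Step 9: δ(q2, 0) = (q2, 0, L)  ⊢  000[q2]101□ (head at position 3)
Step 10: δ(q2, 1) = (q2, 1, L)  ⊢  00[q2]0101□ (head at position 2)
Step 11: δ(q2, 0) = (q2, 0, L)  ⊢  0[q2]00101□ (head at position 1)
Step 12: δ(q2, 0) = (q2, 0, L)  ⊢  [q2]000101□ (head at position 0)
Step 13: δ(q2, 0) = (q2, 0, L)  ⊢  [q2]□000101□ (head at position -1)
Step 14: δ(q2, □) = (qA, □, R)  ⊢  □[qA]000101□ (head at position 0)
The machine is in qA, so it halts and accepts.
It halts after 14 steps.

Final answer: Yes - halts after 14 steps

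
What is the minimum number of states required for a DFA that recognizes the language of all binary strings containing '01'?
Language: binary strings containing '01'
Lower bound (Myhill–Nerode): the prefixes ε, 0, 01 are pairwise distinguishable:
  ε vs 01: suffix ε distinguishes them (ε is rejected, 01 is accepted)
  0 vs 01: suffix ε distinguishes them (0 is rejected, 01 is accepted)
  ε vs 0: suffix 1 distinguishes them (ε·1 = 1 is rejected, 0·1 = 01 is accepted)
So any DFA needs at least 3 states.
Upper bound: a DFA with 3 states exists (one state per class above: 'no progress', 'last symbol 0', and 'seen 01' (accepting sink)).
Minimum states: 3

Final answer: 3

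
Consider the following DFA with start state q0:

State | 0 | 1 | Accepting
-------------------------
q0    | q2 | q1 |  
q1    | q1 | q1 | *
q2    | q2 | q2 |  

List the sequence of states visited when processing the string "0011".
q0 → q2 → q2 → q2 → q2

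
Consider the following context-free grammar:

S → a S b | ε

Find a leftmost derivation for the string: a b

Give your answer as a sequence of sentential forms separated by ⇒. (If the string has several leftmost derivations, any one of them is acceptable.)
Start with S.
Step 1: the leftmost non-terminal is S; apply S → a S b:  a S b
Step 2: the leftmost non-terminal is S; apply S → ε:  a b

Final answer: S ⇒ a S b ⇒ a b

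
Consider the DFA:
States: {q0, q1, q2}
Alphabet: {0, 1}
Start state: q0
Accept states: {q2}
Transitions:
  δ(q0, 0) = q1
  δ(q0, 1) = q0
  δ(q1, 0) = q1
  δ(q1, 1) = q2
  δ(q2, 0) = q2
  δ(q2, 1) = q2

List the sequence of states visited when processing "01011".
Starting at q0
Read '0': q0 -> q1
Read '1': q1 -> q2
Read '0': q2 -> q2
Read '1': q2 -> q2
Read '1': q2 -> q2

Final answer: q0 -> q1 -> q2 -> q2 -> q2 -> q2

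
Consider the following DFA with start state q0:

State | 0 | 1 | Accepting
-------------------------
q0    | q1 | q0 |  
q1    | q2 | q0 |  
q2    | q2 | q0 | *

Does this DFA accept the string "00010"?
Start in q0.
Read '0': q0 → q1
Read '0': q1 → q2
Read '0': q2 → q2
Read '1': q2 → q0
Read '0': q0 → q1
Final state q1 is not accepting, so the string is rejected.

Final answer: No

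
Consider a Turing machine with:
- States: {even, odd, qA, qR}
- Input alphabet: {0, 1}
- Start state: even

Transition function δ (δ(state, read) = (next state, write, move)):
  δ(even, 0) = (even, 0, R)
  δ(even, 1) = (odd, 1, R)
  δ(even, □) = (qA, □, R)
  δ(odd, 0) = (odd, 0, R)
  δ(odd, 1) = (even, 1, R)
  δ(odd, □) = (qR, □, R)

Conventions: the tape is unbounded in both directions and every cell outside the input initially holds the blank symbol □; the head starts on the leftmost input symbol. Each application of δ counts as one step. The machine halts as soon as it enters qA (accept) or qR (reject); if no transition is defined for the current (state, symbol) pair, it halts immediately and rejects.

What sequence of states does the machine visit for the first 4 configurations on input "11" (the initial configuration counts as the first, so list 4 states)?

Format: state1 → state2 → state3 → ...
Step 0: [even]11 (head at position 0)
Step 1: δ(even, 1) = (odd, 1, R)  ⊢  1[odd]1 (head at position 1)
Step 2: δ(odd, 1) = (even, 1, R)  ⊢  11[even]□ (head at position 2)
Step 3: δ(even, □) = (qA, □, R)  ⊢  11□[qA]□ (head at position 3)
Reading off the states of these 4 configurations: even → odd → even → qA

Final answer: even → odd → even → qA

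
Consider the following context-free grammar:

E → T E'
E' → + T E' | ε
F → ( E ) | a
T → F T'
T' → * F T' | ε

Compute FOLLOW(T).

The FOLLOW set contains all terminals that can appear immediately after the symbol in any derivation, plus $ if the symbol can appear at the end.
Useful FIRST sets: FIRST(E') = {+, ε}, FIRST(T') = {*, ε} (both E' and T' are nullable).
FOLLOW(E): E is the start symbol → $; E appears in F → ( E ) followed by ')' → FOLLOW(E) = {), $}.
FOLLOW(E'): E' appears at the right end of E → T E' and of E' → + T E', so FOLLOW(E') ⊇ FOLLOW(E) (the second occurrence adds nothing new). FOLLOW(E') = {), $}.
FOLLOW(T): in E → T E' and E' → + T E', T is followed by E': add FIRST(E') minus ε = {+}; since E' is nullable, also add FOLLOW(E) and FOLLOW(E') = {), $}. FOLLOW(T) = {+, ), $}.

Final answer: {$, ), +}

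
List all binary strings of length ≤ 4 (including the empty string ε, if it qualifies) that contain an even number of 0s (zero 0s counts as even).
Checking every binary string of length 0 to 4:
  Length 0: accepted: ε | rejected: (none)
  Length 1: accepted: 1 | rejected: 0
  Length 2: accepted: 00, 11 | rejected: 01, 10
  Length 3: accepted: 001, 010, 100, 111 | rejected: 000, 011, 101, 110
  Length 4: accepted: 0000, 0011, 0101, 0110, 1001, 1010, 1100, 1111 | rejected: 0001, 0010, 0100, 0111, 1000, 1011, 1101, 1110
Total: 16 string(s).

Final answer: ε, 1, 00, 11, 001, 010, 100, 111, 0000, 0011, 0101, 0110, 1001, 1010, 1100, 1111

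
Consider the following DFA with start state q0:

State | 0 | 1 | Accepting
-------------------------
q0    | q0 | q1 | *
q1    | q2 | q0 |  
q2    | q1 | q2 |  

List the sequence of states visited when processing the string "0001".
q0 → q0 → q0 → q0 → q1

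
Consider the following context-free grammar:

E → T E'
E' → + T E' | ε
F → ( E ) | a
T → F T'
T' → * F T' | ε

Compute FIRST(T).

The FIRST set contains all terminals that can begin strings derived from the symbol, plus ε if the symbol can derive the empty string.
FIRST(F): F → ( E ) contributes '(' and F → a contributes 'a', so FIRST(F) = {(, a}. F is not nullable.
FIRST(T): T → F T' begins with F, and F is not nullable, so FIRST(T) = FIRST(F) = {(, a}.

Final answer: {(, a}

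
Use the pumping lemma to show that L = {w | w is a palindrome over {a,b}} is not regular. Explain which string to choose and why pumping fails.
Language: L = {w | w is a palindrome over {a,b}} (strings that read the same forwards and backwards)
Step 1: Assume for contradiction that L is regular, with pumping length p.
Step 2: Choose s = a^p b a^p. Then s ∈ L (it reads the same forwards and backwards) and |s| ≥ p.
Step 3: Consider any decomposition s = xyz with |xy| ≤ p and |y| > 0. Since |xy| ≤ p and the first p symbols of s are all a's, y = a^k for some k with 1 ≤ k ≤ p.
Step 4: Pumping up (i = 2): xy²z = a^(p+k) b a^p. Its reverse is a^p b a^(p+k) ≠ a^(p+k) b a^p (the single b is no longer in the middle), so xy²z is not a palindrome and xy²z ∉ L.
This contradicts the pumping lemma, so L is not regular.

Final answer: Choose s = a^p b a^p. Since |xy| ≤ p, y = a^k with k ≥ 1. Then xy²z = a^(p+k) b a^p is not a palindrome, so ∉ L.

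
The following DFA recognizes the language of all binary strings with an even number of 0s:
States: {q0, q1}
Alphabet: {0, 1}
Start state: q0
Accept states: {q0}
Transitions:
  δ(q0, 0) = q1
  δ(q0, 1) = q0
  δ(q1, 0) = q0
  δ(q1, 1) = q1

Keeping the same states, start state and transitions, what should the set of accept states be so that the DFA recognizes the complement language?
The DFA is complete (every state has a transition on every symbol), so the complement
is recognized by the same DFA with accepting and non-accepting states swapped.
Original accept states: {q0}
Complement accept states = All states - Original accept states
= {q0, q1} - {q0}
= {q1}
Complement language: strings with an ODD number of 0s

Final answer: {q1}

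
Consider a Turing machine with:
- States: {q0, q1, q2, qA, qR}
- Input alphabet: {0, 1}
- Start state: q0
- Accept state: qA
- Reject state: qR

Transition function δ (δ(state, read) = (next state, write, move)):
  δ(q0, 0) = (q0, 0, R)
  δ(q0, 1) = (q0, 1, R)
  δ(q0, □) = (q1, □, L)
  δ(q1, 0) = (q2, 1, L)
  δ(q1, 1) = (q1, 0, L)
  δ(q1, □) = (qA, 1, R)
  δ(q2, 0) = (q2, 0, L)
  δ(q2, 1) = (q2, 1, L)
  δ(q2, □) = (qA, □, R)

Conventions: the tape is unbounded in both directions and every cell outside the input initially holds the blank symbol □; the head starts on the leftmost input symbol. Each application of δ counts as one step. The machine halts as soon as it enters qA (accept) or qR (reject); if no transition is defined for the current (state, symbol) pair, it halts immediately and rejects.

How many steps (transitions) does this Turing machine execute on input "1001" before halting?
Step 0: [q0]1001 (head at position 0)
Step 1: δ(q0, 1) = (q0, 1, R)  ⊢  1[q0]001 (head at position 1)
Step 2: δ(q0, 0) = (q0, 0, R)  ⊢  10[q0]01 (head at position 2)
Step 3: δ(q0, 0) = (q0, 0, R)  ⊢  100[q0]1 (head at position 3)
Step 4: δ(q0, 1) = (q0, 1, R)  ⊢  1001[q0]□ (head at position 4)
Step 5: δ(q0, □) = (q1, □, L)  ⊢  100[q1]1□ (head at position 3)
Step 6: δ(q1, 1) = (q1, 0, L)  ⊢  10[q1]00□ (head at position 2)
Step 7: δ(q1, 0) = (q2, 1, L)  ⊢  1[q2]010□ (head at position 1)
Step 8: δ(q2, 0) = (q2, 0, L)  ⊢  [q2]1010□ (head at position 0)
Step 9: δ(q2, 1) = (q2, 1, L)  ⊢  [q2]□1010□ (head at position -1)
Step 10: δ(q2, □) = (qA, □, R)  ⊢  □[qA]1010□ (head at position 0)
The machine is in qA, so it halts and accepts.
Number of transitions executed: 10.

Final answer: 10 steps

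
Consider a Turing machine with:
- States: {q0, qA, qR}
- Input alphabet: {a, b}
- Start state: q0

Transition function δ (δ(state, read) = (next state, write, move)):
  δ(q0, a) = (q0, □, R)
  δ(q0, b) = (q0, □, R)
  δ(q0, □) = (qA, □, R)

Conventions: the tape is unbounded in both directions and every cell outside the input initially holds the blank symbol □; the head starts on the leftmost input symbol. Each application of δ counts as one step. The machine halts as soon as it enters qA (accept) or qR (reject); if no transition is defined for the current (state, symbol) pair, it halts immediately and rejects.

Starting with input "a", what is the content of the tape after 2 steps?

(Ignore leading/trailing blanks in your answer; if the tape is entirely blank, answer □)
Step 0: [q0]a (head at position 0)
Step 1: δ(q0, a) = (q0, □, R)  ⊢  □[q0]□ (head at position 1)
Step 2: δ(q0, □) = (qA, □, R)  ⊢  □□[qA]□ (head at position 2)
Tape after 2 steps (ignoring surrounding blanks): □

Final answer: Tape: □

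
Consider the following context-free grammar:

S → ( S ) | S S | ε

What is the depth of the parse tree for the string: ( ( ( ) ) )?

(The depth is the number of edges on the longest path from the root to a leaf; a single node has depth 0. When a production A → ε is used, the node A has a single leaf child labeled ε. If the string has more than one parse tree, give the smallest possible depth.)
The string is 3 nested pairs. The shallowest parse tree applies S → ( S ) 3 times (one node per nested pair, each a child of the previous) and then S → ε in the middle.
S nodes at depths 0..3, ε leaf at depth 4; parentheses leaves are at depths 1..3.
(Using S → S S with an S → ε child anywhere only adds levels, so it cannot give a shallower tree.)
Depth = 4.

Final answer: 4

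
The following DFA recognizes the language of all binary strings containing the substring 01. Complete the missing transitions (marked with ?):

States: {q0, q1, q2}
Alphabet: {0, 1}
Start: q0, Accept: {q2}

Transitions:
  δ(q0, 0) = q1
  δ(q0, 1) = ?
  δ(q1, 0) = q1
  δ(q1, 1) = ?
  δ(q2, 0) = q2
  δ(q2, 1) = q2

What each state remembers (consistent with the given transitions and accept states):
  q0: 01 not seen yet and the last symbol was not 0
  q1: 01 not seen yet and the last symbol was 0
  q2: the substring 01 has already been seen
Filling in the missing entries:
  δ(q0, 1): in q0 (01 not seen yet and the last symbol was not 0), after reading 1 we have: 01 not seen yet and the last symbol was not 0 → q0
  δ(q1, 1): in q1 (01 not seen yet and the last symbol was 0), after reading 1 we have: the substring 01 has already been seen → q2

Final answer: δ(q0, 1) = q0; δ(q1, 1) = q2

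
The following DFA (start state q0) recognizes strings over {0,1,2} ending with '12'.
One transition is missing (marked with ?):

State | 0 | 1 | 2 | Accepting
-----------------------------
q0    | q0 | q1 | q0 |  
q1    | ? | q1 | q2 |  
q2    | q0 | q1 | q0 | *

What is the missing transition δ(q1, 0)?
q0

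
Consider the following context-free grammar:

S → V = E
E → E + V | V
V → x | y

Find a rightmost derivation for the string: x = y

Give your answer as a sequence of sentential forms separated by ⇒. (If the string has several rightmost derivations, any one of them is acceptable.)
Start with S.
Step 1: the rightmost non-terminal is S; apply S → V = E:  V = E
Step 2: the rightmost non-terminal is E; apply E → V:  V = V
Step 3: the rightmost non-terminal is V; apply V → y:  V = y
Step 4: the rightmost non-terminal is V; apply V → x:  x = y

Final answer: S ⇒ V = E ⇒ V = V ⇒ V = y ⇒ x = y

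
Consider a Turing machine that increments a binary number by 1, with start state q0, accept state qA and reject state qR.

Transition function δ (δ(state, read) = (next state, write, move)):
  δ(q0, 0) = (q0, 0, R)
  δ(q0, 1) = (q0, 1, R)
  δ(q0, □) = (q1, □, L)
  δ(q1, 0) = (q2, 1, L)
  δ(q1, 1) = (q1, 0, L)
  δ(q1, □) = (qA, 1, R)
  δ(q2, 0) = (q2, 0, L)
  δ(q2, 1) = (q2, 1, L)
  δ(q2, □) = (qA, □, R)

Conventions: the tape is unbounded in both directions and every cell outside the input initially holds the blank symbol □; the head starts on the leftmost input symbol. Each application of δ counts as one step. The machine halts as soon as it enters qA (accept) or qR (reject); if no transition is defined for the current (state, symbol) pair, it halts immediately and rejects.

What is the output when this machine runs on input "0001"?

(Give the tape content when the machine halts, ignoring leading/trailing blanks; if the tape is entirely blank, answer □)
Step 0: [q0]0001 (head at position 0)
Step 1: δ(q0, 0) = (q0, 0, R)  ⊢  0[q0]001 (head at position 1)
Step 2: δ(q0, 0) = (q0, 0, R)  ⊢  00[q0]01 (head at position 2)
Step 3: δ(q0, 0) = (q0, 0, R)  ⊢  000[q0]1 (head at position 3)
Step 4: δ(q0, 1) = (q0, 1, R)  ⊢  0001[q0]□ (head at position 4)
Step 5: δ(q0, □) = (q1, □, L)  ⊢  000[q1]1□ (head at position 3)
Step 6: δ(q1, 1) = (q1, 0, L)  ⊢  00[q1]00□ (head at position 2)
Step 7: δ(q1, 0) = (q2, 1, L)  ⊢  0[q2]010□ (head at position 1)
Step 8: δ(q2, 0) = (q2, 0, L)  ⊢  [q2]0010□ (head at position 0)
Step 9: δ(q2, 0) = (q2, 0, L)  ⊢  [q2]□0010□ (head at position -1)
Step 10: δ(q2, □) = (qA, □, R)  ⊢  □[qA]0010□ (head at position 0)
The machine is in qA, so it halts and accepts.
Tape content when halted (ignoring surrounding blanks): 0010

Final answer: Output: 0010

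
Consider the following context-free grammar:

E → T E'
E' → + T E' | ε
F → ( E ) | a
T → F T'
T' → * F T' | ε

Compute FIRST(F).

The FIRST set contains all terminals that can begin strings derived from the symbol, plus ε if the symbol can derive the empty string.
FIRST(F): F → ( E ) contributes '(' and F → a contributes 'a', so FIRST(F) = {(, a}. F is not nullable.

Final answer: {(, a}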